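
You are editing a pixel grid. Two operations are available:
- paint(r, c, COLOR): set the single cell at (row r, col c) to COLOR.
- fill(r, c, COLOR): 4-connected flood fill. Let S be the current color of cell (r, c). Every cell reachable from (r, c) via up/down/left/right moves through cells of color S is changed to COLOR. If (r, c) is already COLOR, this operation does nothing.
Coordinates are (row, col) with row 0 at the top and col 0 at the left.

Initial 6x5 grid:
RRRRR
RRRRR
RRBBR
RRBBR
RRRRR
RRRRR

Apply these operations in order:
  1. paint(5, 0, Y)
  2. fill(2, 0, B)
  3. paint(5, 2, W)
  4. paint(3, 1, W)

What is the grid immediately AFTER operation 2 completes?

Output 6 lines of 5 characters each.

After op 1 paint(5,0,Y):
RRRRR
RRRRR
RRBBR
RRBBR
RRRRR
YRRRR
After op 2 fill(2,0,B) [25 cells changed]:
BBBBB
BBBBB
BBBBB
BBBBB
BBBBB
YBBBB

Answer: BBBBB
BBBBB
BBBBB
BBBBB
BBBBB
YBBBB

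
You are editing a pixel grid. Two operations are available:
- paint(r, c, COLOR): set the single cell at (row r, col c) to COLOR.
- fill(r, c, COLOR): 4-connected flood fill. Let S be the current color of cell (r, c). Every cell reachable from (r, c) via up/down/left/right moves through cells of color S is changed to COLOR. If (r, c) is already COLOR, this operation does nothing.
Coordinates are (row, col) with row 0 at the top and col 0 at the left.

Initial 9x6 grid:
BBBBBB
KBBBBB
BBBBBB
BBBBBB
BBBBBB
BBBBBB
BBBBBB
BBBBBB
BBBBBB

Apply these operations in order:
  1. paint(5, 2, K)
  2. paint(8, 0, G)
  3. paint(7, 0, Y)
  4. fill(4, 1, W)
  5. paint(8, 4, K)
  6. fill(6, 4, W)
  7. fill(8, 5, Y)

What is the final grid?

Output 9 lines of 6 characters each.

After op 1 paint(5,2,K):
BBBBBB
KBBBBB
BBBBBB
BBBBBB
BBBBBB
BBKBBB
BBBBBB
BBBBBB
BBBBBB
After op 2 paint(8,0,G):
BBBBBB
KBBBBB
BBBBBB
BBBBBB
BBBBBB
BBKBBB
BBBBBB
BBBBBB
GBBBBB
After op 3 paint(7,0,Y):
BBBBBB
KBBBBB
BBBBBB
BBBBBB
BBBBBB
BBKBBB
BBBBBB
YBBBBB
GBBBBB
After op 4 fill(4,1,W) [50 cells changed]:
WWWWWW
KWWWWW
WWWWWW
WWWWWW
WWWWWW
WWKWWW
WWWWWW
YWWWWW
GWWWWW
After op 5 paint(8,4,K):
WWWWWW
KWWWWW
WWWWWW
WWWWWW
WWWWWW
WWKWWW
WWWWWW
YWWWWW
GWWWKW
After op 6 fill(6,4,W) [0 cells changed]:
WWWWWW
KWWWWW
WWWWWW
WWWWWW
WWWWWW
WWKWWW
WWWWWW
YWWWWW
GWWWKW
After op 7 fill(8,5,Y) [49 cells changed]:
YYYYYY
KYYYYY
YYYYYY
YYYYYY
YYYYYY
YYKYYY
YYYYYY
YYYYYY
GYYYKY

Answer: YYYYYY
KYYYYY
YYYYYY
YYYYYY
YYYYYY
YYKYYY
YYYYYY
YYYYYY
GYYYKY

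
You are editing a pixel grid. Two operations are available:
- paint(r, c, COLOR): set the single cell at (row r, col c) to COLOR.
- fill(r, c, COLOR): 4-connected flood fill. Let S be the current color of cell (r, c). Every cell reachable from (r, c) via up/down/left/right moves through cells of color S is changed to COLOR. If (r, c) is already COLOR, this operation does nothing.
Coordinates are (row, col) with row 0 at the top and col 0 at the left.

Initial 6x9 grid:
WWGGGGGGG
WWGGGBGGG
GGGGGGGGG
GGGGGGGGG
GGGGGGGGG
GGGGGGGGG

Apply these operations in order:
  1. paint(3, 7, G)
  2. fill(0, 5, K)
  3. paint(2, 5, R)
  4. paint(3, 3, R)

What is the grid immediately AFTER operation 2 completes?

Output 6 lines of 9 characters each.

After op 1 paint(3,7,G):
WWGGGGGGG
WWGGGBGGG
GGGGGGGGG
GGGGGGGGG
GGGGGGGGG
GGGGGGGGG
After op 2 fill(0,5,K) [49 cells changed]:
WWKKKKKKK
WWKKKBKKK
KKKKKKKKK
KKKKKKKKK
KKKKKKKKK
KKKKKKKKK

Answer: WWKKKKKKK
WWKKKBKKK
KKKKKKKKK
KKKKKKKKK
KKKKKKKKK
KKKKKKKKK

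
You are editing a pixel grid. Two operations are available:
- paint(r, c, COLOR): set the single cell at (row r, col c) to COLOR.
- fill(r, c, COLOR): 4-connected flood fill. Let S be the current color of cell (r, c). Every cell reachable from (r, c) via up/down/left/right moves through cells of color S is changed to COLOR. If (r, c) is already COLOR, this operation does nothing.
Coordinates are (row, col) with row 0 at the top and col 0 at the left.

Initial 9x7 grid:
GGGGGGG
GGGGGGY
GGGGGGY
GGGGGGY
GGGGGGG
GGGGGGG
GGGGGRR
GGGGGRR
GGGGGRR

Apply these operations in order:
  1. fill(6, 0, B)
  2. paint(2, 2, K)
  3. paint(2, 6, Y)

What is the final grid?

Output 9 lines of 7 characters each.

Answer: BBBBBBB
BBBBBBY
BBKBBBY
BBBBBBY
BBBBBBB
BBBBBBB
BBBBBRR
BBBBBRR
BBBBBRR

Derivation:
After op 1 fill(6,0,B) [54 cells changed]:
BBBBBBB
BBBBBBY
BBBBBBY
BBBBBBY
BBBBBBB
BBBBBBB
BBBBBRR
BBBBBRR
BBBBBRR
After op 2 paint(2,2,K):
BBBBBBB
BBBBBBY
BBKBBBY
BBBBBBY
BBBBBBB
BBBBBBB
BBBBBRR
BBBBBRR
BBBBBRR
After op 3 paint(2,6,Y):
BBBBBBB
BBBBBBY
BBKBBBY
BBBBBBY
BBBBBBB
BBBBBBB
BBBBBRR
BBBBBRR
BBBBBRR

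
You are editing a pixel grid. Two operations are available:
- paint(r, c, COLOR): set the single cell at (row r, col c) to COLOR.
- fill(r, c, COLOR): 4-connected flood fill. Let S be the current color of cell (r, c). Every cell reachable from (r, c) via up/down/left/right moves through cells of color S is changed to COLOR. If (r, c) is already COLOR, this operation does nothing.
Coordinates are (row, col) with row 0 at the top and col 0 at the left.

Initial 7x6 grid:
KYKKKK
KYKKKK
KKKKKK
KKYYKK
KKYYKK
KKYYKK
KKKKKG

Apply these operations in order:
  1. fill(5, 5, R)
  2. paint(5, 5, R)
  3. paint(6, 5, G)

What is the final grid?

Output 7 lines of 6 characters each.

Answer: RYRRRR
RYRRRR
RRRRRR
RRYYRR
RRYYRR
RRYYRR
RRRRRG

Derivation:
After op 1 fill(5,5,R) [33 cells changed]:
RYRRRR
RYRRRR
RRRRRR
RRYYRR
RRYYRR
RRYYRR
RRRRRG
After op 2 paint(5,5,R):
RYRRRR
RYRRRR
RRRRRR
RRYYRR
RRYYRR
RRYYRR
RRRRRG
After op 3 paint(6,5,G):
RYRRRR
RYRRRR
RRRRRR
RRYYRR
RRYYRR
RRYYRR
RRRRRG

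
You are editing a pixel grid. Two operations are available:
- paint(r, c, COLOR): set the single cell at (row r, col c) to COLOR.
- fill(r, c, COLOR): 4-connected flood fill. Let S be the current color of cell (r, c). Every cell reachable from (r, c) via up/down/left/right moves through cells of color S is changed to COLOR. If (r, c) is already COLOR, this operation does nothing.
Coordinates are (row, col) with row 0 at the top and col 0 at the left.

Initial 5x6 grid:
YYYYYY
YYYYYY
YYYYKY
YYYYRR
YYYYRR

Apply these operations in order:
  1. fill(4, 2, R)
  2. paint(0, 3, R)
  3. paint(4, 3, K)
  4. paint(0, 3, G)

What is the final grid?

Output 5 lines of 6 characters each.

Answer: RRRGRR
RRRRRR
RRRRKR
RRRRRR
RRRKRR

Derivation:
After op 1 fill(4,2,R) [25 cells changed]:
RRRRRR
RRRRRR
RRRRKR
RRRRRR
RRRRRR
After op 2 paint(0,3,R):
RRRRRR
RRRRRR
RRRRKR
RRRRRR
RRRRRR
After op 3 paint(4,3,K):
RRRRRR
RRRRRR
RRRRKR
RRRRRR
RRRKRR
After op 4 paint(0,3,G):
RRRGRR
RRRRRR
RRRRKR
RRRRRR
RRRKRR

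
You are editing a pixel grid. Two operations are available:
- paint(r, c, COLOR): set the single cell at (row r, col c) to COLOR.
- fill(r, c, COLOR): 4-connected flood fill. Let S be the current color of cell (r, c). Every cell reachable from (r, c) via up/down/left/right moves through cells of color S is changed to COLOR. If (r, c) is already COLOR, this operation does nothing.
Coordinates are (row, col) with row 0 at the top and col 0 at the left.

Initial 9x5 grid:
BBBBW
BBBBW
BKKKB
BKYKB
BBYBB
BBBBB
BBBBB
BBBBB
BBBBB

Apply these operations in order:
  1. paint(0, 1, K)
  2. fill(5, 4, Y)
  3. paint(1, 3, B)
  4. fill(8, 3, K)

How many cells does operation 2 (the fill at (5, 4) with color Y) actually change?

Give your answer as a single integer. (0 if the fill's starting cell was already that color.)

After op 1 paint(0,1,K):
BKBBW
BBBBW
BKKKB
BKYKB
BBYBB
BBBBB
BBBBB
BBBBB
BBBBB
After op 2 fill(5,4,Y) [35 cells changed]:
YKYYW
YYYYW
YKKKY
YKYKY
YYYYY
YYYYY
YYYYY
YYYYY
YYYYY

Answer: 35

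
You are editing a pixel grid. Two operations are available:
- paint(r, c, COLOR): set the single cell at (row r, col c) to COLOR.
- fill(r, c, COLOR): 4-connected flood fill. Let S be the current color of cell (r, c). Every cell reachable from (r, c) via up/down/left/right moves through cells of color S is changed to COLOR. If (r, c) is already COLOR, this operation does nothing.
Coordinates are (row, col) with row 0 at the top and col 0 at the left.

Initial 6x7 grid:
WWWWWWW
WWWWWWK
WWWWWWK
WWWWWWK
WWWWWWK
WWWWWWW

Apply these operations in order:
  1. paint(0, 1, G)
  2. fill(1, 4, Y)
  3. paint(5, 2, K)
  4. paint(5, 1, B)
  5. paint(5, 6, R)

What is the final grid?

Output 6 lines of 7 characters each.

After op 1 paint(0,1,G):
WGWWWWW
WWWWWWK
WWWWWWK
WWWWWWK
WWWWWWK
WWWWWWW
After op 2 fill(1,4,Y) [37 cells changed]:
YGYYYYY
YYYYYYK
YYYYYYK
YYYYYYK
YYYYYYK
YYYYYYY
After op 3 paint(5,2,K):
YGYYYYY
YYYYYYK
YYYYYYK
YYYYYYK
YYYYYYK
YYKYYYY
After op 4 paint(5,1,B):
YGYYYYY
YYYYYYK
YYYYYYK
YYYYYYK
YYYYYYK
YBKYYYY
After op 5 paint(5,6,R):
YGYYYYY
YYYYYYK
YYYYYYK
YYYYYYK
YYYYYYK
YBKYYYR

Answer: YGYYYYY
YYYYYYK
YYYYYYK
YYYYYYK
YYYYYYK
YBKYYYR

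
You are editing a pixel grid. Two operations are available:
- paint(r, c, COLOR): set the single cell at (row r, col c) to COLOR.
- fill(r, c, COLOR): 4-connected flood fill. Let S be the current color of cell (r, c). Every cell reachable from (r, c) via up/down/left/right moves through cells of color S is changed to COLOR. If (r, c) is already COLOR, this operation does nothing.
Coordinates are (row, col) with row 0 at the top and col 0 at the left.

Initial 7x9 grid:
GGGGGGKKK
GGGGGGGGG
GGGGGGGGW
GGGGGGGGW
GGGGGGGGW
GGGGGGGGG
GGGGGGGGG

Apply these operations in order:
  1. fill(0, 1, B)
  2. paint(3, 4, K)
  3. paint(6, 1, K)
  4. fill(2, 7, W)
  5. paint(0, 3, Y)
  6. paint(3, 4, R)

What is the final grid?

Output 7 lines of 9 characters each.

Answer: WWWYWWKKK
WWWWWWWWW
WWWWWWWWW
WWWWRWWWW
WWWWWWWWW
WWWWWWWWW
WKWWWWWWW

Derivation:
After op 1 fill(0,1,B) [57 cells changed]:
BBBBBBKKK
BBBBBBBBB
BBBBBBBBW
BBBBBBBBW
BBBBBBBBW
BBBBBBBBB
BBBBBBBBB
After op 2 paint(3,4,K):
BBBBBBKKK
BBBBBBBBB
BBBBBBBBW
BBBBKBBBW
BBBBBBBBW
BBBBBBBBB
BBBBBBBBB
After op 3 paint(6,1,K):
BBBBBBKKK
BBBBBBBBB
BBBBBBBBW
BBBBKBBBW
BBBBBBBBW
BBBBBBBBB
BKBBBBBBB
After op 4 fill(2,7,W) [55 cells changed]:
WWWWWWKKK
WWWWWWWWW
WWWWWWWWW
WWWWKWWWW
WWWWWWWWW
WWWWWWWWW
WKWWWWWWW
After op 5 paint(0,3,Y):
WWWYWWKKK
WWWWWWWWW
WWWWWWWWW
WWWWKWWWW
WWWWWWWWW
WWWWWWWWW
WKWWWWWWW
After op 6 paint(3,4,R):
WWWYWWKKK
WWWWWWWWW
WWWWWWWWW
WWWWRWWWW
WWWWWWWWW
WWWWWWWWW
WKWWWWWWW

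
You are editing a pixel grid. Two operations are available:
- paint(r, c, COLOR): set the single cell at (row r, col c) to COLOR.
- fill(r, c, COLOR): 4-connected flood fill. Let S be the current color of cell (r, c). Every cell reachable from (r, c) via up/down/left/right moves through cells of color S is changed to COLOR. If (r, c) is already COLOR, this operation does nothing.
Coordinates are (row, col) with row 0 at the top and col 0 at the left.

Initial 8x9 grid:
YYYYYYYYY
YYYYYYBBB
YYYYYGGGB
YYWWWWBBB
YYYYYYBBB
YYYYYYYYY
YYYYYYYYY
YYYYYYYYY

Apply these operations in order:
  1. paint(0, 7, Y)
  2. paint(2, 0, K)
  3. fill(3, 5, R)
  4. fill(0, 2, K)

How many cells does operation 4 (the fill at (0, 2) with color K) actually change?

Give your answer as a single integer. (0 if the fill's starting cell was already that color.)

After op 1 paint(0,7,Y):
YYYYYYYYY
YYYYYYBBB
YYYYYGGGB
YYWWWWBBB
YYYYYYBBB
YYYYYYYYY
YYYYYYYYY
YYYYYYYYY
After op 2 paint(2,0,K):
YYYYYYYYY
YYYYYYBBB
KYYYYGGGB
YYWWWWBBB
YYYYYYBBB
YYYYYYYYY
YYYYYYYYY
YYYYYYYYY
After op 3 fill(3,5,R) [4 cells changed]:
YYYYYYYYY
YYYYYYBBB
KYYYYGGGB
YYRRRRBBB
YYYYYYBBB
YYYYYYYYY
YYYYYYYYY
YYYYYYYYY
After op 4 fill(0,2,K) [54 cells changed]:
KKKKKKKKK
KKKKKKBBB
KKKKKGGGB
KKRRRRBBB
KKKKKKBBB
KKKKKKKKK
KKKKKKKKK
KKKKKKKKK

Answer: 54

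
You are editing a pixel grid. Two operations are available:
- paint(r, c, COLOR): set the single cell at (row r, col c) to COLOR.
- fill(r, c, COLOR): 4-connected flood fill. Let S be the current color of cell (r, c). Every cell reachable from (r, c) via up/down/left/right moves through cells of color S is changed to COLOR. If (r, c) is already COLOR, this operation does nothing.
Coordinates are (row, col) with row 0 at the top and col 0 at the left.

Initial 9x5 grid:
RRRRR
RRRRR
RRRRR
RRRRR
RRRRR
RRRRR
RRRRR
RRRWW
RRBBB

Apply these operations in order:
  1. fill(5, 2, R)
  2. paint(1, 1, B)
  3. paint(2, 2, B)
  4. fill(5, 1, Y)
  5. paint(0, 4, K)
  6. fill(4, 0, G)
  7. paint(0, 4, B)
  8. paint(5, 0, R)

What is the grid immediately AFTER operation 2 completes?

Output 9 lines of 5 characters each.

After op 1 fill(5,2,R) [0 cells changed]:
RRRRR
RRRRR
RRRRR
RRRRR
RRRRR
RRRRR
RRRRR
RRRWW
RRBBB
After op 2 paint(1,1,B):
RRRRR
RBRRR
RRRRR
RRRRR
RRRRR
RRRRR
RRRRR
RRRWW
RRBBB

Answer: RRRRR
RBRRR
RRRRR
RRRRR
RRRRR
RRRRR
RRRRR
RRRWW
RRBBB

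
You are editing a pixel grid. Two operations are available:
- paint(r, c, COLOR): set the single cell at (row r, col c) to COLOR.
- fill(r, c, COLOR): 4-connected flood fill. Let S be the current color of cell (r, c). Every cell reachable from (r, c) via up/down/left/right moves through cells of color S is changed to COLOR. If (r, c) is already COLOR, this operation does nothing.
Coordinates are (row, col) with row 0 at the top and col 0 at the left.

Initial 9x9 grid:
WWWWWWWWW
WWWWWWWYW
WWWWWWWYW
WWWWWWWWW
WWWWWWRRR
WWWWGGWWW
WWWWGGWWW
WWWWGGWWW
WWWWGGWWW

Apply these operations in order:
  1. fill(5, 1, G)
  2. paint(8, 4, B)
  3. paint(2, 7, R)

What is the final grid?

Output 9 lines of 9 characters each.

Answer: GGGGGGGGG
GGGGGGGYG
GGGGGGGRG
GGGGGGGGG
GGGGGGRRR
GGGGGGWWW
GGGGGGWWW
GGGGGGWWW
GGGGBGWWW

Derivation:
After op 1 fill(5,1,G) [56 cells changed]:
GGGGGGGGG
GGGGGGGYG
GGGGGGGYG
GGGGGGGGG
GGGGGGRRR
GGGGGGWWW
GGGGGGWWW
GGGGGGWWW
GGGGGGWWW
After op 2 paint(8,4,B):
GGGGGGGGG
GGGGGGGYG
GGGGGGGYG
GGGGGGGGG
GGGGGGRRR
GGGGGGWWW
GGGGGGWWW
GGGGGGWWW
GGGGBGWWW
After op 3 paint(2,7,R):
GGGGGGGGG
GGGGGGGYG
GGGGGGGRG
GGGGGGGGG
GGGGGGRRR
GGGGGGWWW
GGGGGGWWW
GGGGGGWWW
GGGGBGWWW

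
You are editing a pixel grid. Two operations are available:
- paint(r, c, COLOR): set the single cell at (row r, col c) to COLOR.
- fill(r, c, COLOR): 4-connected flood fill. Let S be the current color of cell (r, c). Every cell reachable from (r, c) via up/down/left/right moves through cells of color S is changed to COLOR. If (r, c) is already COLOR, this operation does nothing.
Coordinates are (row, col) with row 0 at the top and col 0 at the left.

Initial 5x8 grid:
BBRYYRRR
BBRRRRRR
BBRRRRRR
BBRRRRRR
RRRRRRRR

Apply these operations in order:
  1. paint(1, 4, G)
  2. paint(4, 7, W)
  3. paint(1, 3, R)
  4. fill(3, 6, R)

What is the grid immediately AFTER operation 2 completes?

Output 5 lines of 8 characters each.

After op 1 paint(1,4,G):
BBRYYRRR
BBRRGRRR
BBRRRRRR
BBRRRRRR
RRRRRRRR
After op 2 paint(4,7,W):
BBRYYRRR
BBRRGRRR
BBRRRRRR
BBRRRRRR
RRRRRRRW

Answer: BBRYYRRR
BBRRGRRR
BBRRRRRR
BBRRRRRR
RRRRRRRW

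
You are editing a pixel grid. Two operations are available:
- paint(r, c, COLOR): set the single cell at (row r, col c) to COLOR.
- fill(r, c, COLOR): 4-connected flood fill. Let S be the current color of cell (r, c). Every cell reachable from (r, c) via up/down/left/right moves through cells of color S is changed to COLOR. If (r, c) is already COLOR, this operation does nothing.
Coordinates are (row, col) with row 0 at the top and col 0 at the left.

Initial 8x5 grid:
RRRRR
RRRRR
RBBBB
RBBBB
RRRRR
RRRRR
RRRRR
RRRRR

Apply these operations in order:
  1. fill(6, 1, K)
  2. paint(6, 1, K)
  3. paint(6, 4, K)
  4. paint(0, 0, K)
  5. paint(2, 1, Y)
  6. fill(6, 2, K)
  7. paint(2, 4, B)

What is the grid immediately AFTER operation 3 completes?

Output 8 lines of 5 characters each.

After op 1 fill(6,1,K) [32 cells changed]:
KKKKK
KKKKK
KBBBB
KBBBB
KKKKK
KKKKK
KKKKK
KKKKK
After op 2 paint(6,1,K):
KKKKK
KKKKK
KBBBB
KBBBB
KKKKK
KKKKK
KKKKK
KKKKK
After op 3 paint(6,4,K):
KKKKK
KKKKK
KBBBB
KBBBB
KKKKK
KKKKK
KKKKK
KKKKK

Answer: KKKKK
KKKKK
KBBBB
KBBBB
KKKKK
KKKKK
KKKKK
KKKKK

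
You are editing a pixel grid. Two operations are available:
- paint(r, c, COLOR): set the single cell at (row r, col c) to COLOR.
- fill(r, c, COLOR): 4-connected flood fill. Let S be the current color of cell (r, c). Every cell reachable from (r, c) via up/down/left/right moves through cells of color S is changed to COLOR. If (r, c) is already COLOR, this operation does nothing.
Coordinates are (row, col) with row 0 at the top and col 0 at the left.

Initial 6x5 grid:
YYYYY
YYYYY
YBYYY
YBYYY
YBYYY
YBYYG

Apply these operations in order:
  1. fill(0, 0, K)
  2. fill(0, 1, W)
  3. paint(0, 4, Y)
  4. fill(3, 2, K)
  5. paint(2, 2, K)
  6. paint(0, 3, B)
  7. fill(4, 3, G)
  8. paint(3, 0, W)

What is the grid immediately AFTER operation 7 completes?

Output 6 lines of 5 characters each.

Answer: GGGBY
GGGGG
GBGGG
GBGGG
GBGGG
GBGGG

Derivation:
After op 1 fill(0,0,K) [25 cells changed]:
KKKKK
KKKKK
KBKKK
KBKKK
KBKKK
KBKKG
After op 2 fill(0,1,W) [25 cells changed]:
WWWWW
WWWWW
WBWWW
WBWWW
WBWWW
WBWWG
After op 3 paint(0,4,Y):
WWWWY
WWWWW
WBWWW
WBWWW
WBWWW
WBWWG
After op 4 fill(3,2,K) [24 cells changed]:
KKKKY
KKKKK
KBKKK
KBKKK
KBKKK
KBKKG
After op 5 paint(2,2,K):
KKKKY
KKKKK
KBKKK
KBKKK
KBKKK
KBKKG
After op 6 paint(0,3,B):
KKKBY
KKKKK
KBKKK
KBKKK
KBKKK
KBKKG
After op 7 fill(4,3,G) [23 cells changed]:
GGGBY
GGGGG
GBGGG
GBGGG
GBGGG
GBGGG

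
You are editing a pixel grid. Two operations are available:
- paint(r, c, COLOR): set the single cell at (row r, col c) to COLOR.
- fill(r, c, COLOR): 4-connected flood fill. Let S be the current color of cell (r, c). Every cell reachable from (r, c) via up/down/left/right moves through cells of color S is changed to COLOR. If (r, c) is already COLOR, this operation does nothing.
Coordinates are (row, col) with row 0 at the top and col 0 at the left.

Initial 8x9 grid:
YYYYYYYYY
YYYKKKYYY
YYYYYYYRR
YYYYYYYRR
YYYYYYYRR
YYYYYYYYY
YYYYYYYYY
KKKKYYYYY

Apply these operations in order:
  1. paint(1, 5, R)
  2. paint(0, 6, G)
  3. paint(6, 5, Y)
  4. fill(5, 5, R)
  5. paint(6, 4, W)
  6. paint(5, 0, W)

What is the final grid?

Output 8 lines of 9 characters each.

After op 1 paint(1,5,R):
YYYYYYYYY
YYYKKRYYY
YYYYYYYRR
YYYYYYYRR
YYYYYYYRR
YYYYYYYYY
YYYYYYYYY
KKKKYYYYY
After op 2 paint(0,6,G):
YYYYYYGYY
YYYKKRYYY
YYYYYYYRR
YYYYYYYRR
YYYYYYYRR
YYYYYYYYY
YYYYYYYYY
KKKKYYYYY
After op 3 paint(6,5,Y):
YYYYYYGYY
YYYKKRYYY
YYYYYYYRR
YYYYYYYRR
YYYYYYYRR
YYYYYYYYY
YYYYYYYYY
KKKKYYYYY
After op 4 fill(5,5,R) [58 cells changed]:
RRRRRRGRR
RRRKKRRRR
RRRRRRRRR
RRRRRRRRR
RRRRRRRRR
RRRRRRRRR
RRRRRRRRR
KKKKRRRRR
After op 5 paint(6,4,W):
RRRRRRGRR
RRRKKRRRR
RRRRRRRRR
RRRRRRRRR
RRRRRRRRR
RRRRRRRRR
RRRRWRRRR
KKKKRRRRR
After op 6 paint(5,0,W):
RRRRRRGRR
RRRKKRRRR
RRRRRRRRR
RRRRRRRRR
RRRRRRRRR
WRRRRRRRR
RRRRWRRRR
KKKKRRRRR

Answer: RRRRRRGRR
RRRKKRRRR
RRRRRRRRR
RRRRRRRRR
RRRRRRRRR
WRRRRRRRR
RRRRWRRRR
KKKKRRRRR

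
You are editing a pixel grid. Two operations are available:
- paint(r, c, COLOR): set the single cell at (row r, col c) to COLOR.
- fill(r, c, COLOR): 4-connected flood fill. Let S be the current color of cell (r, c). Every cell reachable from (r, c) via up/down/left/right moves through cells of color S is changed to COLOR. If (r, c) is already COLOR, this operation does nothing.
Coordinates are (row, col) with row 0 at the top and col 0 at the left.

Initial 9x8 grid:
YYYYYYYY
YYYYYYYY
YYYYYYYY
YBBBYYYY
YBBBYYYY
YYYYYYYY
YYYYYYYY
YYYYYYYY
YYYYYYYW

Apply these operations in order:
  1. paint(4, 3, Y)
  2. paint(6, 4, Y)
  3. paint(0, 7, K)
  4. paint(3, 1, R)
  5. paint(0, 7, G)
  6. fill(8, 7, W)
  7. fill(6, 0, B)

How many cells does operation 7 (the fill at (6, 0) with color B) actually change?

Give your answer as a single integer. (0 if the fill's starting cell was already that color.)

After op 1 paint(4,3,Y):
YYYYYYYY
YYYYYYYY
YYYYYYYY
YBBBYYYY
YBBYYYYY
YYYYYYYY
YYYYYYYY
YYYYYYYY
YYYYYYYW
After op 2 paint(6,4,Y):
YYYYYYYY
YYYYYYYY
YYYYYYYY
YBBBYYYY
YBBYYYYY
YYYYYYYY
YYYYYYYY
YYYYYYYY
YYYYYYYW
After op 3 paint(0,7,K):
YYYYYYYK
YYYYYYYY
YYYYYYYY
YBBBYYYY
YBBYYYYY
YYYYYYYY
YYYYYYYY
YYYYYYYY
YYYYYYYW
After op 4 paint(3,1,R):
YYYYYYYK
YYYYYYYY
YYYYYYYY
YRBBYYYY
YBBYYYYY
YYYYYYYY
YYYYYYYY
YYYYYYYY
YYYYYYYW
After op 5 paint(0,7,G):
YYYYYYYG
YYYYYYYY
YYYYYYYY
YRBBYYYY
YBBYYYYY
YYYYYYYY
YYYYYYYY
YYYYYYYY
YYYYYYYW
After op 6 fill(8,7,W) [0 cells changed]:
YYYYYYYG
YYYYYYYY
YYYYYYYY
YRBBYYYY
YBBYYYYY
YYYYYYYY
YYYYYYYY
YYYYYYYY
YYYYYYYW
After op 7 fill(6,0,B) [65 cells changed]:
BBBBBBBG
BBBBBBBB
BBBBBBBB
BRBBBBBB
BBBBBBBB
BBBBBBBB
BBBBBBBB
BBBBBBBB
BBBBBBBW

Answer: 65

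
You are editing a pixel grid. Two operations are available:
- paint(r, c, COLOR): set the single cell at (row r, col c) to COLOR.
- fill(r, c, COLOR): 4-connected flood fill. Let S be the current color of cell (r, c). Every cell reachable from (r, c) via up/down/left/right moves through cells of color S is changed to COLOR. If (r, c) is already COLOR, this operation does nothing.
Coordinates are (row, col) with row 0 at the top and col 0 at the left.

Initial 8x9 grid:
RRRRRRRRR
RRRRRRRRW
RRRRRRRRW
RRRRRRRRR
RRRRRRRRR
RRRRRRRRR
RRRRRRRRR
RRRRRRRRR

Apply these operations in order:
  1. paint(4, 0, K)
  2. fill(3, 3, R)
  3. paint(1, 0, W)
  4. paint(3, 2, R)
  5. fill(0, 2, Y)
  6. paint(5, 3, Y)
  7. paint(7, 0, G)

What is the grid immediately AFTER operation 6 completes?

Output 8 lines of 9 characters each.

Answer: YYYYYYYYY
WYYYYYYYW
YYYYYYYYW
YYYYYYYYY
KYYYYYYYY
YYYYYYYYY
YYYYYYYYY
YYYYYYYYY

Derivation:
After op 1 paint(4,0,K):
RRRRRRRRR
RRRRRRRRW
RRRRRRRRW
RRRRRRRRR
KRRRRRRRR
RRRRRRRRR
RRRRRRRRR
RRRRRRRRR
After op 2 fill(3,3,R) [0 cells changed]:
RRRRRRRRR
RRRRRRRRW
RRRRRRRRW
RRRRRRRRR
KRRRRRRRR
RRRRRRRRR
RRRRRRRRR
RRRRRRRRR
After op 3 paint(1,0,W):
RRRRRRRRR
WRRRRRRRW
RRRRRRRRW
RRRRRRRRR
KRRRRRRRR
RRRRRRRRR
RRRRRRRRR
RRRRRRRRR
After op 4 paint(3,2,R):
RRRRRRRRR
WRRRRRRRW
RRRRRRRRW
RRRRRRRRR
KRRRRRRRR
RRRRRRRRR
RRRRRRRRR
RRRRRRRRR
After op 5 fill(0,2,Y) [68 cells changed]:
YYYYYYYYY
WYYYYYYYW
YYYYYYYYW
YYYYYYYYY
KYYYYYYYY
YYYYYYYYY
YYYYYYYYY
YYYYYYYYY
After op 6 paint(5,3,Y):
YYYYYYYYY
WYYYYYYYW
YYYYYYYYW
YYYYYYYYY
KYYYYYYYY
YYYYYYYYY
YYYYYYYYY
YYYYYYYYY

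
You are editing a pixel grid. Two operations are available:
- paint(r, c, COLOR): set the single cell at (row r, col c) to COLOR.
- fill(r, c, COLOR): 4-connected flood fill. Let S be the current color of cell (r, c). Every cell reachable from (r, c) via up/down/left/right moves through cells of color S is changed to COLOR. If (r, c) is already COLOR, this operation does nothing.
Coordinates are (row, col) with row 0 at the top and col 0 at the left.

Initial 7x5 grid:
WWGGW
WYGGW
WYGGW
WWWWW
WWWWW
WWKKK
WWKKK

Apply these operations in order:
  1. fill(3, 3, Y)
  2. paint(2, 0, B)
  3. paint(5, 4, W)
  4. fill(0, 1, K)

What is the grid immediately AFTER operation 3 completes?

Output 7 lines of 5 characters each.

After op 1 fill(3,3,Y) [21 cells changed]:
YYGGY
YYGGY
YYGGY
YYYYY
YYYYY
YYKKK
YYKKK
After op 2 paint(2,0,B):
YYGGY
YYGGY
BYGGY
YYYYY
YYYYY
YYKKK
YYKKK
After op 3 paint(5,4,W):
YYGGY
YYGGY
BYGGY
YYYYY
YYYYY
YYKKW
YYKKK

Answer: YYGGY
YYGGY
BYGGY
YYYYY
YYYYY
YYKKW
YYKKK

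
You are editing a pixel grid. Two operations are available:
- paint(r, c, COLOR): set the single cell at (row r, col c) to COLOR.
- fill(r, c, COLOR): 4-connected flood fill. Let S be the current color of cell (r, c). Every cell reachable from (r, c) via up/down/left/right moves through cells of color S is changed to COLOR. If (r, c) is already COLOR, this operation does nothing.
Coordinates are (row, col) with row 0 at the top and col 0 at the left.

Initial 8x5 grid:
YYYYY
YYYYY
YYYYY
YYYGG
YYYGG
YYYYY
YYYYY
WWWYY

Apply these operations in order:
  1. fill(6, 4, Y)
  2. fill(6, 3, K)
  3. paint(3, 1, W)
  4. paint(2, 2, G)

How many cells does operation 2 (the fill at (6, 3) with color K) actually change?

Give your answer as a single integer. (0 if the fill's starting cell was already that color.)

Answer: 33

Derivation:
After op 1 fill(6,4,Y) [0 cells changed]:
YYYYY
YYYYY
YYYYY
YYYGG
YYYGG
YYYYY
YYYYY
WWWYY
After op 2 fill(6,3,K) [33 cells changed]:
KKKKK
KKKKK
KKKKK
KKKGG
KKKGG
KKKKK
KKKKK
WWWKK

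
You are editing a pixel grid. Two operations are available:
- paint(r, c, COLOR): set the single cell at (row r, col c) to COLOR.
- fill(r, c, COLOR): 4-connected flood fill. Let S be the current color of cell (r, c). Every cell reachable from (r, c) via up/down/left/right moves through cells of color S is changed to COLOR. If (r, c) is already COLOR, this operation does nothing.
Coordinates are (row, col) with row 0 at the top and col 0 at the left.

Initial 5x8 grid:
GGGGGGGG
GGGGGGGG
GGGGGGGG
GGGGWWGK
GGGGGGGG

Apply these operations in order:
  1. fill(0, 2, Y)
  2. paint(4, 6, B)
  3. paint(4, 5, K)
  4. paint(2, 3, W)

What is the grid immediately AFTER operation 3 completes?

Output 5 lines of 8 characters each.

After op 1 fill(0,2,Y) [37 cells changed]:
YYYYYYYY
YYYYYYYY
YYYYYYYY
YYYYWWYK
YYYYYYYY
After op 2 paint(4,6,B):
YYYYYYYY
YYYYYYYY
YYYYYYYY
YYYYWWYK
YYYYYYBY
After op 3 paint(4,5,K):
YYYYYYYY
YYYYYYYY
YYYYYYYY
YYYYWWYK
YYYYYKBY

Answer: YYYYYYYY
YYYYYYYY
YYYYYYYY
YYYYWWYK
YYYYYKBY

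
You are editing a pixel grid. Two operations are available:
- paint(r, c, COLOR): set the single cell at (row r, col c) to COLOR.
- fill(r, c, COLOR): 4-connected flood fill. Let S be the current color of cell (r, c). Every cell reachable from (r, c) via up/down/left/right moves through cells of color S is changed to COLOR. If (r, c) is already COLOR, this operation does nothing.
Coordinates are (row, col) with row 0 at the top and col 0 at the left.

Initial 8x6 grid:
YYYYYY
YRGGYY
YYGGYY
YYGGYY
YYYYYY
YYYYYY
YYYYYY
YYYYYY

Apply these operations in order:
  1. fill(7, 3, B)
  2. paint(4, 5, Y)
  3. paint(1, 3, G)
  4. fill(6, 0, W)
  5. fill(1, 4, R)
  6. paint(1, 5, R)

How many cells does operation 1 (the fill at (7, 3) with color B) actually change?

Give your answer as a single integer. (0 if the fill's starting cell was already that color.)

Answer: 41

Derivation:
After op 1 fill(7,3,B) [41 cells changed]:
BBBBBB
BRGGBB
BBGGBB
BBGGBB
BBBBBB
BBBBBB
BBBBBB
BBBBBB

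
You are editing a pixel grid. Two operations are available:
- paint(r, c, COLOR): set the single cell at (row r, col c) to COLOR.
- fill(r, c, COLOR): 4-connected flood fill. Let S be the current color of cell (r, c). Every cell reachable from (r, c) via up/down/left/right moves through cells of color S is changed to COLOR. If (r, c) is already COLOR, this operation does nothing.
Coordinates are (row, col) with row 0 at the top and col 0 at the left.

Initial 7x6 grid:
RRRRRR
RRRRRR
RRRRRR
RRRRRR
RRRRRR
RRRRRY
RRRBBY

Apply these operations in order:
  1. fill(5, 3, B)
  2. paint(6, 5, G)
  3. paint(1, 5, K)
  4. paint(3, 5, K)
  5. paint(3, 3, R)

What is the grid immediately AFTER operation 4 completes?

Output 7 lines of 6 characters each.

After op 1 fill(5,3,B) [38 cells changed]:
BBBBBB
BBBBBB
BBBBBB
BBBBBB
BBBBBB
BBBBBY
BBBBBY
After op 2 paint(6,5,G):
BBBBBB
BBBBBB
BBBBBB
BBBBBB
BBBBBB
BBBBBY
BBBBBG
After op 3 paint(1,5,K):
BBBBBB
BBBBBK
BBBBBB
BBBBBB
BBBBBB
BBBBBY
BBBBBG
After op 4 paint(3,5,K):
BBBBBB
BBBBBK
BBBBBB
BBBBBK
BBBBBB
BBBBBY
BBBBBG

Answer: BBBBBB
BBBBBK
BBBBBB
BBBBBK
BBBBBB
BBBBBY
BBBBBG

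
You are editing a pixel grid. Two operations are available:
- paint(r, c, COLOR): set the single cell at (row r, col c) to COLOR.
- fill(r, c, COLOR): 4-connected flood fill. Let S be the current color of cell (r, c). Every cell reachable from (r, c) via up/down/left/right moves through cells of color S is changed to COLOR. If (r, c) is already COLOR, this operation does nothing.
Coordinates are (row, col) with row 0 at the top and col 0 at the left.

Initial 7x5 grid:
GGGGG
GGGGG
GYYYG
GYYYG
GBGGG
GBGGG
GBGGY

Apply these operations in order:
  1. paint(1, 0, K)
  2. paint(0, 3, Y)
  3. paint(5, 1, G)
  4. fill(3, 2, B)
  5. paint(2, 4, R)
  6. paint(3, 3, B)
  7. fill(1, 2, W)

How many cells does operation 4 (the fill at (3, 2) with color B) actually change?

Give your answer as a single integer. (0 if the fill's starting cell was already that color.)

After op 1 paint(1,0,K):
GGGGG
KGGGG
GYYYG
GYYYG
GBGGG
GBGGG
GBGGY
After op 2 paint(0,3,Y):
GGGYG
KGGGG
GYYYG
GYYYG
GBGGG
GBGGG
GBGGY
After op 3 paint(5,1,G):
GGGYG
KGGGG
GYYYG
GYYYG
GBGGG
GGGGG
GBGGY
After op 4 fill(3,2,B) [6 cells changed]:
GGGYG
KGGGG
GBBBG
GBBBG
GBGGG
GGGGG
GBGGY

Answer: 6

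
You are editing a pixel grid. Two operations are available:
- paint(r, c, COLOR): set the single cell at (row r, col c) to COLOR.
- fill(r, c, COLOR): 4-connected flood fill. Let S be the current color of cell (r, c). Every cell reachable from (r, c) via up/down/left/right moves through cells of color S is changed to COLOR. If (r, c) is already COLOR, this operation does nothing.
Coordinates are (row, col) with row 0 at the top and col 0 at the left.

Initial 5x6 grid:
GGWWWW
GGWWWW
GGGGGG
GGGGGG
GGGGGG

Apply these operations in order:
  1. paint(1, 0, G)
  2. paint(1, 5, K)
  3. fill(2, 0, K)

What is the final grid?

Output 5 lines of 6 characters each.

After op 1 paint(1,0,G):
GGWWWW
GGWWWW
GGGGGG
GGGGGG
GGGGGG
After op 2 paint(1,5,K):
GGWWWW
GGWWWK
GGGGGG
GGGGGG
GGGGGG
After op 3 fill(2,0,K) [22 cells changed]:
KKWWWW
KKWWWK
KKKKKK
KKKKKK
KKKKKK

Answer: KKWWWW
KKWWWK
KKKKKK
KKKKKK
KKKKKK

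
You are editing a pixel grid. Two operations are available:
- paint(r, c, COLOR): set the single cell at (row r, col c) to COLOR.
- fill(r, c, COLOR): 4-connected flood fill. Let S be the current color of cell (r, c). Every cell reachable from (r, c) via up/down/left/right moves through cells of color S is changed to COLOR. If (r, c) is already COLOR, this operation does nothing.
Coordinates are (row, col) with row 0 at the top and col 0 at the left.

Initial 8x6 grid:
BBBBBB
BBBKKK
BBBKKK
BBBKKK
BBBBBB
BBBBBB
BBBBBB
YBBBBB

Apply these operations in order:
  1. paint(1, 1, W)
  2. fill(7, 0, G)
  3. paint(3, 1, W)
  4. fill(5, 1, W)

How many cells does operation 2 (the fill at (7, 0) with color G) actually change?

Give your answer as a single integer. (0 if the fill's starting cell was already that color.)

After op 1 paint(1,1,W):
BBBBBB
BWBKKK
BBBKKK
BBBKKK
BBBBBB
BBBBBB
BBBBBB
YBBBBB
After op 2 fill(7,0,G) [1 cells changed]:
BBBBBB
BWBKKK
BBBKKK
BBBKKK
BBBBBB
BBBBBB
BBBBBB
GBBBBB

Answer: 1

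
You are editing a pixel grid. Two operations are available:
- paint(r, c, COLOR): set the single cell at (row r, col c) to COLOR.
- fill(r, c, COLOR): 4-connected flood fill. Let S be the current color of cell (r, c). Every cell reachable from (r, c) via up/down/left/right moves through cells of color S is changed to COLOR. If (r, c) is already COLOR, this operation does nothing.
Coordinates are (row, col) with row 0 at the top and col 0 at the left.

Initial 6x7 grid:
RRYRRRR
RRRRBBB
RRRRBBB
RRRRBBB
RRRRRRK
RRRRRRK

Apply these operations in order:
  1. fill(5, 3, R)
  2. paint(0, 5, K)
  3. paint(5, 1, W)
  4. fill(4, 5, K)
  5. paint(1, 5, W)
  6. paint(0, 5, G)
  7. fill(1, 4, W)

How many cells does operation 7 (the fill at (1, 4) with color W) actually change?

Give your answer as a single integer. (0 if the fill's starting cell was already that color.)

After op 1 fill(5,3,R) [0 cells changed]:
RRYRRRR
RRRRBBB
RRRRBBB
RRRRBBB
RRRRRRK
RRRRRRK
After op 2 paint(0,5,K):
RRYRRKR
RRRRBBB
RRRRBBB
RRRRBBB
RRRRRRK
RRRRRRK
After op 3 paint(5,1,W):
RRYRRKR
RRRRBBB
RRRRBBB
RRRRBBB
RRRRRRK
RWRRRRK
After op 4 fill(4,5,K) [27 cells changed]:
KKYKKKR
KKKKBBB
KKKKBBB
KKKKBBB
KKKKKKK
KWKKKKK
After op 5 paint(1,5,W):
KKYKKKR
KKKKBWB
KKKKBBB
KKKKBBB
KKKKKKK
KWKKKKK
After op 6 paint(0,5,G):
KKYKKGR
KKKKBWB
KKKKBBB
KKKKBBB
KKKKKKK
KWKKKKK
After op 7 fill(1,4,W) [8 cells changed]:
KKYKKGR
KKKKWWW
KKKKWWW
KKKKWWW
KKKKKKK
KWKKKKK

Answer: 8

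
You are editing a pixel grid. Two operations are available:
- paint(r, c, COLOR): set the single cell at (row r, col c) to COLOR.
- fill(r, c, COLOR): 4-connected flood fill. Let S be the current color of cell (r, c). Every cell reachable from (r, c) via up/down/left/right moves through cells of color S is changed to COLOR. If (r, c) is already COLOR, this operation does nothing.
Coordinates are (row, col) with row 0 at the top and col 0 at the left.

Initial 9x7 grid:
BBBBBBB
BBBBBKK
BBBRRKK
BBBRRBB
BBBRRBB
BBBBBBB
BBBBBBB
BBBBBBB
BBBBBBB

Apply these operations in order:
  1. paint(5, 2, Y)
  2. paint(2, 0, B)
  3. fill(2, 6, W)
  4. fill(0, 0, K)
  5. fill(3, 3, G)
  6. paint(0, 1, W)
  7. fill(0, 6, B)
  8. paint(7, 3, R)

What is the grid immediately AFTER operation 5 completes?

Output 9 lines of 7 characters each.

Answer: KKKKKKK
KKKKKWW
KKKGGWW
KKKGGKK
KKKGGKK
KKYKKKK
KKKKKKK
KKKKKKK
KKKKKKK

Derivation:
After op 1 paint(5,2,Y):
BBBBBBB
BBBBBKK
BBBRRKK
BBBRRBB
BBBRRBB
BBYBBBB
BBBBBBB
BBBBBBB
BBBBBBB
After op 2 paint(2,0,B):
BBBBBBB
BBBBBKK
BBBRRKK
BBBRRBB
BBBRRBB
BBYBBBB
BBBBBBB
BBBBBBB
BBBBBBB
After op 3 fill(2,6,W) [4 cells changed]:
BBBBBBB
BBBBBWW
BBBRRWW
BBBRRBB
BBBRRBB
BBYBBBB
BBBBBBB
BBBBBBB
BBBBBBB
After op 4 fill(0,0,K) [52 cells changed]:
KKKKKKK
KKKKKWW
KKKRRWW
KKKRRKK
KKKRRKK
KKYKKKK
KKKKKKK
KKKKKKK
KKKKKKK
After op 5 fill(3,3,G) [6 cells changed]:
KKKKKKK
KKKKKWW
KKKGGWW
KKKGGKK
KKKGGKK
KKYKKKK
KKKKKKK
KKKKKKK
KKKKKKK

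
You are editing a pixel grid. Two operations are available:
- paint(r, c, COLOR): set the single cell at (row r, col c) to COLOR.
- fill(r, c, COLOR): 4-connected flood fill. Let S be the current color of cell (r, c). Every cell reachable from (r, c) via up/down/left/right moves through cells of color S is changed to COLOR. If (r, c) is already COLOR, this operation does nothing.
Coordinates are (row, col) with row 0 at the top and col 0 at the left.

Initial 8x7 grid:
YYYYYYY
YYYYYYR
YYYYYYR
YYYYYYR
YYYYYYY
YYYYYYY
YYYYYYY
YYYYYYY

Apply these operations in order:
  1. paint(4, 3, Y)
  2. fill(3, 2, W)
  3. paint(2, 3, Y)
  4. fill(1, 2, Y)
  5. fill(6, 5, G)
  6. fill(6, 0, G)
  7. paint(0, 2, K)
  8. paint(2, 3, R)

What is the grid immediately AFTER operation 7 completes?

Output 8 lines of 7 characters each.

After op 1 paint(4,3,Y):
YYYYYYY
YYYYYYR
YYYYYYR
YYYYYYR
YYYYYYY
YYYYYYY
YYYYYYY
YYYYYYY
After op 2 fill(3,2,W) [53 cells changed]:
WWWWWWW
WWWWWWR
WWWWWWR
WWWWWWR
WWWWWWW
WWWWWWW
WWWWWWW
WWWWWWW
After op 3 paint(2,3,Y):
WWWWWWW
WWWWWWR
WWWYWWR
WWWWWWR
WWWWWWW
WWWWWWW
WWWWWWW
WWWWWWW
After op 4 fill(1,2,Y) [52 cells changed]:
YYYYYYY
YYYYYYR
YYYYYYR
YYYYYYR
YYYYYYY
YYYYYYY
YYYYYYY
YYYYYYY
After op 5 fill(6,5,G) [53 cells changed]:
GGGGGGG
GGGGGGR
GGGGGGR
GGGGGGR
GGGGGGG
GGGGGGG
GGGGGGG
GGGGGGG
After op 6 fill(6,0,G) [0 cells changed]:
GGGGGGG
GGGGGGR
GGGGGGR
GGGGGGR
GGGGGGG
GGGGGGG
GGGGGGG
GGGGGGG
After op 7 paint(0,2,K):
GGKGGGG
GGGGGGR
GGGGGGR
GGGGGGR
GGGGGGG
GGGGGGG
GGGGGGG
GGGGGGG

Answer: GGKGGGG
GGGGGGR
GGGGGGR
GGGGGGR
GGGGGGG
GGGGGGG
GGGGGGG
GGGGGGG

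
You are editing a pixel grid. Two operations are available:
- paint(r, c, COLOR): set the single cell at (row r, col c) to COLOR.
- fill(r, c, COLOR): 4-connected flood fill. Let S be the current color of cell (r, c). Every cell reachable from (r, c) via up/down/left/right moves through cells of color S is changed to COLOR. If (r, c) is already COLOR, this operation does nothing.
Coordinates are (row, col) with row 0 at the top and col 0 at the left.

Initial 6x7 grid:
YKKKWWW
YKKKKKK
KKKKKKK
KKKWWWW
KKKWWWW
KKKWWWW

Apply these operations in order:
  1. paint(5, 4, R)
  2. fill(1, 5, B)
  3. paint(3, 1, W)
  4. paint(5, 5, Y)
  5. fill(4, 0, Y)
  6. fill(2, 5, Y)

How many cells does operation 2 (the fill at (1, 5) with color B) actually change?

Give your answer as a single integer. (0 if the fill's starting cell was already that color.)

Answer: 25

Derivation:
After op 1 paint(5,4,R):
YKKKWWW
YKKKKKK
KKKKKKK
KKKWWWW
KKKWWWW
KKKWRWW
After op 2 fill(1,5,B) [25 cells changed]:
YBBBWWW
YBBBBBB
BBBBBBB
BBBWWWW
BBBWWWW
BBBWRWW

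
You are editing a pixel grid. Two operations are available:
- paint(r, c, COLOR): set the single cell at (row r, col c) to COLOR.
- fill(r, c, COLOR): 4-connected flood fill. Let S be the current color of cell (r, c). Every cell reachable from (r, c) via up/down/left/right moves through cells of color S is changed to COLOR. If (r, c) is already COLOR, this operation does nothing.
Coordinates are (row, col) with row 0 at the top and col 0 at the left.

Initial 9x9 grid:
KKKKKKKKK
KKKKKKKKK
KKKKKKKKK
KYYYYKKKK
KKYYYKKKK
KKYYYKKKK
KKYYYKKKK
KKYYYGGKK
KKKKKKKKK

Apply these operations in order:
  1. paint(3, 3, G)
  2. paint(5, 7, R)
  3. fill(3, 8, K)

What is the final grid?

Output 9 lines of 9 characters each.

After op 1 paint(3,3,G):
KKKKKKKKK
KKKKKKKKK
KKKKKKKKK
KYYGYKKKK
KKYYYKKKK
KKYYYKKKK
KKYYYKKKK
KKYYYGGKK
KKKKKKKKK
After op 2 paint(5,7,R):
KKKKKKKKK
KKKKKKKKK
KKKKKKKKK
KYYGYKKKK
KKYYYKKKK
KKYYYKKRK
KKYYYKKKK
KKYYYGGKK
KKKKKKKKK
After op 3 fill(3,8,K) [0 cells changed]:
KKKKKKKKK
KKKKKKKKK
KKKKKKKKK
KYYGYKKKK
KKYYYKKKK
KKYYYKKRK
KKYYYKKKK
KKYYYGGKK
KKKKKKKKK

Answer: KKKKKKKKK
KKKKKKKKK
KKKKKKKKK
KYYGYKKKK
KKYYYKKKK
KKYYYKKRK
KKYYYKKKK
KKYYYGGKK
KKKKKKKKK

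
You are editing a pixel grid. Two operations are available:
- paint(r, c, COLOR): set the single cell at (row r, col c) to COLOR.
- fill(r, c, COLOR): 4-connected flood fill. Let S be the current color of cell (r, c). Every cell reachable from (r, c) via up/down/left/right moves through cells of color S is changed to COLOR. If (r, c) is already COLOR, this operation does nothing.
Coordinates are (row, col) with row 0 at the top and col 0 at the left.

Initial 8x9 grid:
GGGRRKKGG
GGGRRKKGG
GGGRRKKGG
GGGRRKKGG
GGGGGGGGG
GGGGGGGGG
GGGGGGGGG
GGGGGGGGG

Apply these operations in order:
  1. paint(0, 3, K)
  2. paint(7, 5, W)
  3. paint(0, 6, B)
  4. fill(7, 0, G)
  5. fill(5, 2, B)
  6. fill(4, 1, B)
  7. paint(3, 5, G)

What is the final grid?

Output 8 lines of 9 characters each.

Answer: BBBKRKBBB
BBBRRKKBB
BBBRRKKBB
BBBRRGKBB
BBBBBBBBB
BBBBBBBBB
BBBBBBBBB
BBBBBWBBB

Derivation:
After op 1 paint(0,3,K):
GGGKRKKGG
GGGRRKKGG
GGGRRKKGG
GGGRRKKGG
GGGGGGGGG
GGGGGGGGG
GGGGGGGGG
GGGGGGGGG
After op 2 paint(7,5,W):
GGGKRKKGG
GGGRRKKGG
GGGRRKKGG
GGGRRKKGG
GGGGGGGGG
GGGGGGGGG
GGGGGGGGG
GGGGGWGGG
After op 3 paint(0,6,B):
GGGKRKBGG
GGGRRKKGG
GGGRRKKGG
GGGRRKKGG
GGGGGGGGG
GGGGGGGGG
GGGGGGGGG
GGGGGWGGG
After op 4 fill(7,0,G) [0 cells changed]:
GGGKRKBGG
GGGRRKKGG
GGGRRKKGG
GGGRRKKGG
GGGGGGGGG
GGGGGGGGG
GGGGGGGGG
GGGGGWGGG
After op 5 fill(5,2,B) [55 cells changed]:
BBBKRKBBB
BBBRRKKBB
BBBRRKKBB
BBBRRKKBB
BBBBBBBBB
BBBBBBBBB
BBBBBBBBB
BBBBBWBBB
After op 6 fill(4,1,B) [0 cells changed]:
BBBKRKBBB
BBBRRKKBB
BBBRRKKBB
BBBRRKKBB
BBBBBBBBB
BBBBBBBBB
BBBBBBBBB
BBBBBWBBB
After op 7 paint(3,5,G):
BBBKRKBBB
BBBRRKKBB
BBBRRKKBB
BBBRRGKBB
BBBBBBBBB
BBBBBBBBB
BBBBBBBBB
BBBBBWBBB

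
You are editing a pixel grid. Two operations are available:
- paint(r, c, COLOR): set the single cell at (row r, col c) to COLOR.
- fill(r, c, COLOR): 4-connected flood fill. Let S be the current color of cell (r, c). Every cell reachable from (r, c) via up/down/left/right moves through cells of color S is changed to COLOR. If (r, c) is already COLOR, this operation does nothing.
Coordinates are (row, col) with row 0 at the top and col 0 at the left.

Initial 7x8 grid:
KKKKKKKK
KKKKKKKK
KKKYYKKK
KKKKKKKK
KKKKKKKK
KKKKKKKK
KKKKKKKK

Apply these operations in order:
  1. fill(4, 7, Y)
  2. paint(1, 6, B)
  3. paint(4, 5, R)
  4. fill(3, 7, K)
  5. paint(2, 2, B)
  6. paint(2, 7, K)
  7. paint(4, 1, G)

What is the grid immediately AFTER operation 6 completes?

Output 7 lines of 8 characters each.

Answer: KKKKKKKK
KKKKKKBK
KKBKKKKK
KKKKKKKK
KKKKKRKK
KKKKKKKK
KKKKKKKK

Derivation:
After op 1 fill(4,7,Y) [54 cells changed]:
YYYYYYYY
YYYYYYYY
YYYYYYYY
YYYYYYYY
YYYYYYYY
YYYYYYYY
YYYYYYYY
After op 2 paint(1,6,B):
YYYYYYYY
YYYYYYBY
YYYYYYYY
YYYYYYYY
YYYYYYYY
YYYYYYYY
YYYYYYYY
After op 3 paint(4,5,R):
YYYYYYYY
YYYYYYBY
YYYYYYYY
YYYYYYYY
YYYYYRYY
YYYYYYYY
YYYYYYYY
After op 4 fill(3,7,K) [54 cells changed]:
KKKKKKKK
KKKKKKBK
KKKKKKKK
KKKKKKKK
KKKKKRKK
KKKKKKKK
KKKKKKKK
After op 5 paint(2,2,B):
KKKKKKKK
KKKKKKBK
KKBKKKKK
KKKKKKKK
KKKKKRKK
KKKKKKKK
KKKKKKKK
After op 6 paint(2,7,K):
KKKKKKKK
KKKKKKBK
KKBKKKKK
KKKKKKKK
KKKKKRKK
KKKKKKKK
KKKKKKKK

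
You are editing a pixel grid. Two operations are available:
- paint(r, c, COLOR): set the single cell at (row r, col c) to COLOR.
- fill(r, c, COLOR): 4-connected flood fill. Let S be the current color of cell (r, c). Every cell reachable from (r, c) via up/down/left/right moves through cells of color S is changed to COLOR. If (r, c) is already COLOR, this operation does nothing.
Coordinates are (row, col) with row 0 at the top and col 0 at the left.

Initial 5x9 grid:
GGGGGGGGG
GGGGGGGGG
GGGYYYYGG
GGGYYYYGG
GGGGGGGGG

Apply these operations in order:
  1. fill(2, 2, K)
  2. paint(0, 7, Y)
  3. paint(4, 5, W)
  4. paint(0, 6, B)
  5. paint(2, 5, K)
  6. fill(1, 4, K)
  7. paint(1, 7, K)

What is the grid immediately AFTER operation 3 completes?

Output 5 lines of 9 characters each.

Answer: KKKKKKKYK
KKKKKKKKK
KKKYYYYKK
KKKYYYYKK
KKKKKWKKK

Derivation:
After op 1 fill(2,2,K) [37 cells changed]:
KKKKKKKKK
KKKKKKKKK
KKKYYYYKK
KKKYYYYKK
KKKKKKKKK
After op 2 paint(0,7,Y):
KKKKKKKYK
KKKKKKKKK
KKKYYYYKK
KKKYYYYKK
KKKKKKKKK
After op 3 paint(4,5,W):
KKKKKKKYK
KKKKKKKKK
KKKYYYYKK
KKKYYYYKK
KKKKKWKKK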